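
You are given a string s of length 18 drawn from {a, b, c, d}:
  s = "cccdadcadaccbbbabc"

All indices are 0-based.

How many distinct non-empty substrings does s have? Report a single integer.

152

sorted suffixes:
  #0 SA[0]=15  'abc'
  #1 SA[1]=9  'accbbbabc'
  #2 SA[2]=7  'adaccbbbabc'
  #3 SA[3]=4  'adcadaccbbbabc'
  #4 SA[4]=14  'babc'
  #5 SA[5]=13  'bbabc'
  #6 SA[6]=12  'bbbabc'
  #7 SA[7]=16  'bc'
  #8 SA[8]=17  'c'
  #9 SA[9]=6  'cadaccbbbabc'
  #10 SA[10]=11  'cbbbabc'
  #11 SA[11]=10  'ccbbbabc'
  #12 SA[12]=0  'cccdadcadaccbbbabc'
  #13 SA[13]=1  'ccdadcadaccbbbabc'
  #14 SA[14]=2  'cdadcadaccbbbabc'
  #15 SA[15]=8  'daccbbbabc'
  #16 SA[16]=3  'dadcadaccbbbabc'
  #17 SA[17]=5  'dcadaccbbbabc'

SA = [15, 9, 7, 4, 14, 13, 12, 16, 17, 6, 11, 10, 0, 1, 2, 8, 3, 5]
rank  pair      lcp
   1  s[15:],s[9:]  1  'a'
   2  s[9:],s[7:]  1  'a'
   3  s[7:],s[4:]  2  'ad'
   4  s[4:],s[14:]  0  ''
   5  s[14:],s[13:]  1  'b'
   6  s[13:],s[12:]  2  'bb'
   7  s[12:],s[16:]  1  'b'
   8  s[16:],s[17:]  0  ''
   9  s[17:],s[6:]  1  'c'
  10  s[6:],s[11:]  1  'c'
  11  s[11:],s[10:]  1  'c'
  12  s[10:],s[0:]  2  'cc'
  13  s[0:],s[1:]  2  'cc'
  14  s[1:],s[2:]  1  'c'
  15  s[2:],s[8:]  0  ''
  16  s[8:],s[3:]  2  'da'
  17  s[3:],s[5:]  1  'd'

n(n+1)/2 = 18·19/2 = 171
Σ LCP = 0 + 1 + 1 + 2 + 0 + 1 + 2 + 1 + 0 + 1 + 1 + 1 + 2 + 2 + 1 + 0 + 2 + 1 = 19
distinct = 171 − 19 = 152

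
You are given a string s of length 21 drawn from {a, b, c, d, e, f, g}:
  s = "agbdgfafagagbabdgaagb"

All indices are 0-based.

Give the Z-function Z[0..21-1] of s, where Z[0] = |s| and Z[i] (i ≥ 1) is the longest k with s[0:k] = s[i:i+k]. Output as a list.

[21, 0, 0, 0, 0, 0, 1, 0, 2, 0, 3, 0, 0, 1, 0, 0, 0, 1, 3, 0, 0]

Z[0]=21
i=1: outside box; Z[1]=0
i=2: outside box; Z[2]=0
i=3: outside box; Z[3]=0
i=4: outside box; Z[4]=0
i=5: outside box; Z[5]=0
i=6: outside box; Z[6]=1 extend→box=[6,7)
i=7: outside box; Z[7]=0
i=8: outside box; Z[8]=2 extend→box=[8,10)
i=9: min(r-i=1, Z[1]=0)=0; Z[9]=0
i=10: outside box; Z[10]=3 extend→box=[10,13)
i=11: min(r-i=2, Z[1]=0)=0; Z[11]=0
i=12: min(r-i=1, Z[2]=0)=0; Z[12]=0
i=13: outside box; Z[13]=1 extend→box=[13,14)
i=14: outside box; Z[14]=0
i=15: outside box; Z[15]=0
i=16: outside box; Z[16]=0
i=17: outside box; Z[17]=1 extend→box=[17,18)
i=18: outside box; Z[18]=3 extend→box=[18,21)
i=19: min(r-i=2, Z[1]=0)=0; Z[19]=0
i=20: min(r-i=1, Z[2]=0)=0; Z[20]=0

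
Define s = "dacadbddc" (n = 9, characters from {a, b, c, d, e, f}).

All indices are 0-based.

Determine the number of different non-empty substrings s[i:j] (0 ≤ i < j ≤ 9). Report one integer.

40

rank | idx | suffix
   0 |   1 | acadbddc
   1 |   3 | adbddc
   2 |   5 | bddc
   3 |   8 | c
   4 |   2 | cadbddc
   5 |   0 | dacadbddc
   6 |   4 | dbddc
   7 |   7 | dc
   8 |   6 | ddc

SA = [1, 3, 5, 8, 2, 0, 4, 7, 6]
i: (SA[i-1],SA[i]) lcp shared
  1: (1,3) 1 'a'
  2: (3,5) 0 ''
  3: (5,8) 0 ''
  4: (8,2) 1 'c'
  5: (2,0) 0 ''
  6: (0,4) 1 'd'
  7: (4,7) 1 'd'
  8: (7,6) 1 'd'

n(n+1)/2 = 9·10/2 = 45
Σ LCP = 0 + 1 + 0 + 0 + 1 + 0 + 1 + 1 + 1 = 5
distinct = 45 − 5 = 40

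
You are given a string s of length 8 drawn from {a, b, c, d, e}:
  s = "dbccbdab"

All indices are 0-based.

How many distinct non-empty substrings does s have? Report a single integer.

32

sorted suffixes:
  #0 SA[0]=6  'ab'
  #1 SA[1]=7  'b'
  #2 SA[2]=1  'bccbdab'
  #3 SA[3]=4  'bdab'
  #4 SA[4]=3  'cbdab'
  #5 SA[5]=2  'ccbdab'
  #6 SA[6]=5  'dab'
  #7 SA[7]=0  'dbccbdab'

SA = [6, 7, 1, 4, 3, 2, 5, 0]
i: (SA[i-1],SA[i]) lcp shared
  1: (6,7) 0 ''
  2: (7,1) 1 'b'
  3: (1,4) 1 'b'
  4: (4,3) 0 ''
  5: (3,2) 1 'c'
  6: (2,5) 0 ''
  7: (5,0) 1 'd'

n(n+1)/2 = 8·9/2 = 36
Σ LCP = 0 + 0 + 1 + 1 + 0 + 1 + 0 + 1 = 4
distinct = 36 − 4 = 32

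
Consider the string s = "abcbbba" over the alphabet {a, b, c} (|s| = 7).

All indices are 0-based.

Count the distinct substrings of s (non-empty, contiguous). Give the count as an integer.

sorted suffixes:
  #0 SA[0]=6  'a'
  #1 SA[1]=0  'abcbbba'
  #2 SA[2]=5  'ba'
  #3 SA[3]=4  'bba'
  #4 SA[4]=3  'bbba'
  #5 SA[5]=1  'bcbbba'
  #6 SA[6]=2  'cbbba'

SA = [6, 0, 5, 4, 3, 1, 2]
[i] adj suffixes → lcp
  [1] 6/0 → 1 ('a')
  [2] 0/5 → 0 ('')
  [3] 5/4 → 1 ('b')
  [4] 4/3 → 2 ('bb')
  [5] 3/1 → 1 ('b')
  [6] 1/2 → 0 ('')

n(n+1)/2 = 7·8/2 = 28
Σ LCP = 0 + 1 + 0 + 1 + 2 + 1 + 0 = 5
distinct = 28 − 5 = 23

23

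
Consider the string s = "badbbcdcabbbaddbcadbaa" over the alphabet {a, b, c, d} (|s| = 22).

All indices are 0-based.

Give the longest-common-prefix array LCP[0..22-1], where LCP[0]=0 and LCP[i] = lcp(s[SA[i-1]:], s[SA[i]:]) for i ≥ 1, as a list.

rank→(start, suffix):
  0 → (21, 'a')
  1 → (20, 'aa')
  2 → (8, 'abbbaddbcadbaa')
  3 → (17, 'adbaa')
  4 → (1, 'adbbcdcabbbaddbcadbaa')
  5 → (12, 'addbcadbaa')
  6 → (19, 'baa')
  7 → (0, 'badbbcdcabbbaddbcadbaa')
  8 → (11, 'baddbcadbaa')
  9 → (10, 'bbaddbcadbaa')
  10 → (9, 'bbbaddbcadbaa')
  11 → (3, 'bbcdcabbbaddbcadbaa')
  12 → (15, 'bcadbaa')
  13 → (4, 'bcdcabbbaddbcadbaa')
  14 → (7, 'cabbbaddbcadbaa')
  15 → (16, 'cadbaa')
  16 → (5, 'cdcabbbaddbcadbaa')
  17 → (18, 'dbaa')
  18 → (2, 'dbbcdcabbbaddbcadbaa')
  19 → (14, 'dbcadbaa')
  20 → (6, 'dcabbbaddbcadbaa')
  21 → (13, 'ddbcadbaa')

SA = [21, 20, 8, 17, 1, 12, 19, 0, 11, 10, 9, 3, 15, 4, 7, 16, 5, 18, 2, 14, 6, 13]
i: (SA[i-1],SA[i]) lcp shared
  1: (21,20) 1 'a'
  2: (20,8) 1 'a'
  3: (8,17) 1 'a'
  4: (17,1) 3 'adb'
  5: (1,12) 2 'ad'
  6: (12,19) 0 ''
  7: (19,0) 2 'ba'
  8: (0,11) 3 'bad'
  9: (11,10) 1 'b'
  10: (10,9) 2 'bb'
  11: (9,3) 2 'bb'
  12: (3,15) 1 'b'
  13: (15,4) 2 'bc'
  14: (4,7) 0 ''
  15: (7,16) 2 'ca'
  16: (16,5) 1 'c'
  17: (5,18) 0 ''
  18: (18,2) 2 'db'
  19: (2,14) 2 'db'
  20: (14,6) 1 'd'
  21: (6,13) 1 'd'

[0, 1, 1, 1, 3, 2, 0, 2, 3, 1, 2, 2, 1, 2, 0, 2, 1, 0, 2, 2, 1, 1]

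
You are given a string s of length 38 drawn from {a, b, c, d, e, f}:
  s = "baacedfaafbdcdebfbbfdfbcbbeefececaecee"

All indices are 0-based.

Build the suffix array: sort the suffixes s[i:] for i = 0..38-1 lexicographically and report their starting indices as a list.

[1, 7, 2, 33, 8, 0, 24, 17, 22, 10, 25, 15, 18, 32, 23, 12, 30, 3, 35, 11, 13, 5, 20, 37, 14, 31, 29, 34, 4, 36, 26, 27, 6, 16, 21, 9, 19, 28]

rank→(start, suffix):
  0 → (1, 'aacedfaafbdcdebfbbfdfbcbbeefececaecee')
  1 → (7, 'aafbdcdebfbbfdfbcbbeefececaecee')
  2 → (2, 'acedfaafbdcdebfbbfdfbcbbeefececaecee')
  3 → (33, 'aecee')
  4 → (8, 'afbdcdebfbbfdfbcbbeefececaecee')
  5 → (0, 'baacedfaafbdcdebfbbfdfbcbbeefececaecee')
  6 → (24, 'bbeefececaecee')
  7 → (17, 'bbfdfbcbbeefececaecee')
  8 → (22, 'bcbbeefececaecee')
  9 → (10, 'bdcdebfbbfdfbcbbeefececaecee')
  10 → (25, 'beefececaecee')
  11 → (15, 'bfbbfdfbcbbeefececaecee')
  12 → (18, 'bfdfbcbbeefececaecee')
  13 → (32, 'caecee')
  14 → (23, 'cbbeefececaecee')
  15 → (12, 'cdebfbbfdfbcbbeefececaecee')
  16 → (30, 'cecaecee')
  17 → (3, 'cedfaafbdcdebfbbfdfbcbbeefececaecee')
  18 → (35, 'cee')
  19 → (11, 'dcdebfbbfdfbcbbeefececaecee')
  20 → (13, 'debfbbfdfbcbbeefececaecee')
  21 → (5, 'dfaafbdcdebfbbfdfbcbbeefececaecee')
  22 → (20, 'dfbcbbeefececaecee')
  23 → (37, 'e')
  24 → (14, 'ebfbbfdfbcbbeefececaecee')
  25 → (31, 'ecaecee')
  26 → (29, 'ececaecee')
  27 → (34, 'ecee')
  28 → (4, 'edfaafbdcdebfbbfdfbcbbeefececaecee')
  29 → (36, 'ee')
  30 → (26, 'eefececaecee')
  31 → (27, 'efececaecee')
  32 → (6, 'faafbdcdebfbbfdfbcbbeefececaecee')
  33 → (16, 'fbbfdfbcbbeefececaecee')
  34 → (21, 'fbcbbeefececaecee')
  35 → (9, 'fbdcdebfbbfdfbcbbeefececaecee')
  36 → (19, 'fdfbcbbeefececaecee')
  37 → (28, 'fececaecee')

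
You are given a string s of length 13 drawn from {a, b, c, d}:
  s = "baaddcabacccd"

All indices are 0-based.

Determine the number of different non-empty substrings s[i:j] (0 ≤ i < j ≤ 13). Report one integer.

rank | idx | suffix
   0 |   1 | aaddcabacccd
   1 |   6 | abacccd
   2 |   8 | acccd
   3 |   2 | addcabacccd
   4 |   0 | baaddcabacccd
   5 |   7 | bacccd
   6 |   5 | cabacccd
   7 |   9 | cccd
   8 |  10 | ccd
   9 |  11 | cd
  10 |  12 | d
  11 |   4 | dcabacccd
  12 |   3 | ddcabacccd

SA = [1, 6, 8, 2, 0, 7, 5, 9, 10, 11, 12, 4, 3]
i: (SA[i-1],SA[i]) lcp shared
  1: (1,6) 1 'a'
  2: (6,8) 1 'a'
  3: (8,2) 1 'a'
  4: (2,0) 0 ''
  5: (0,7) 2 'ba'
  6: (7,5) 0 ''
  7: (5,9) 1 'c'
  8: (9,10) 2 'cc'
  9: (10,11) 1 'c'
  10: (11,12) 0 ''
  11: (12,4) 1 'd'
  12: (4,3) 1 'd'

n(n+1)/2 = 13·14/2 = 91
Σ LCP = 0 + 1 + 1 + 1 + 0 + 2 + 0 + 1 + 2 + 1 + 0 + 1 + 1 = 11
distinct = 91 − 11 = 80

80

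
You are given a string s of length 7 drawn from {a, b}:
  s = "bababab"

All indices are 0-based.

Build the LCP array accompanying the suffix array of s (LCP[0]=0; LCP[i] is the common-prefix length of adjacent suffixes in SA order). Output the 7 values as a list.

[0, 2, 4, 0, 1, 3, 5]

sorted suffixes:
  #0 SA[0]=5  'ab'
  #1 SA[1]=3  'abab'
  #2 SA[2]=1  'ababab'
  #3 SA[3]=6  'b'
  #4 SA[4]=4  'bab'
  #5 SA[5]=2  'babab'
  #6 SA[6]=0  'bababab'

SA = [5, 3, 1, 6, 4, 2, 0]
i: (SA[i-1],SA[i]) lcp shared
  1: (5,3) 2 'ab'
  2: (3,1) 4 'abab'
  3: (1,6) 0 ''
  4: (6,4) 1 'b'
  5: (4,2) 3 'bab'
  6: (2,0) 5 'babab'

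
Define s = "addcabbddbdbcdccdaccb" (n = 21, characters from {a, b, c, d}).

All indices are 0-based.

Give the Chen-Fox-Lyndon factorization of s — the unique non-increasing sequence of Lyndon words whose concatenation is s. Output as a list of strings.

["addc", "abbddbdbcdccdaccb"]

emit factor 1: 'addc' (i=0, period=4)
emit factor 2: 'abbddbdbcdccdaccb' (i=4, period=17)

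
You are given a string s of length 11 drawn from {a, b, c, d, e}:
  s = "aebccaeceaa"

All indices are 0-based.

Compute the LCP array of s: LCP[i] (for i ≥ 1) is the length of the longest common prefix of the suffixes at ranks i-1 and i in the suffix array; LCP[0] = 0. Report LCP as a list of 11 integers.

[0, 1, 1, 2, 0, 0, 1, 1, 0, 1, 1]

rank→(start, suffix):
  0 → (10, 'a')
  1 → (9, 'aa')
  2 → (0, 'aebccaeceaa')
  3 → (5, 'aeceaa')
  4 → (2, 'bccaeceaa')
  5 → (4, 'caeceaa')
  6 → (3, 'ccaeceaa')
  7 → (7, 'ceaa')
  8 → (8, 'eaa')
  9 → (1, 'ebccaeceaa')
  10 → (6, 'eceaa')

SA = [10, 9, 0, 5, 2, 4, 3, 7, 8, 1, 6]
[i] adj suffixes → lcp
  [1] 10/9 → 1 ('a')
  [2] 9/0 → 1 ('a')
  [3] 0/5 → 2 ('ae')
  [4] 5/2 → 0 ('')
  [5] 2/4 → 0 ('')
  [6] 4/3 → 1 ('c')
  [7] 3/7 → 1 ('c')
  [8] 7/8 → 0 ('')
  [9] 8/1 → 1 ('e')
  [10] 1/6 → 1 ('e')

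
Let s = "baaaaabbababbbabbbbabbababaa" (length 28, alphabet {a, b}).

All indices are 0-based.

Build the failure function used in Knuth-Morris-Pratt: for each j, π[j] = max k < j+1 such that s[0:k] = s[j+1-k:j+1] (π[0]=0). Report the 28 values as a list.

π[0] = 0
j=1 s[j]='a': π[1]=0 (border '')
j=2 s[j]='a': π[2]=0 (border '')
j=3 s[j]='a': π[3]=0 (border '')
j=4 s[j]='a': π[4]=0 (border '')
j=5 s[j]='a': π[5]=0 (border '')
j=6 s[j]='b': π[6]=1 (border 'b')
j=7 s[j]='b': k: 1→0; π[7]=1 (border 'b')
j=8 s[j]='a': π[8]=2 (border 'ba')
j=9 s[j]='b': k: 2→0; π[9]=1 (border 'b')
j=10 s[j]='a': π[10]=2 (border 'ba')
j=11 s[j]='b': k: 2→0; π[11]=1 (border 'b')
j=12 s[j]='b': k: 1→0; π[12]=1 (border 'b')
j=13 s[j]='b': k: 1→0; π[13]=1 (border 'b')
j=14 s[j]='a': π[14]=2 (border 'ba')
j=15 s[j]='b': k: 2→0; π[15]=1 (border 'b')
j=16 s[j]='b': k: 1→0; π[16]=1 (border 'b')
j=17 s[j]='b': k: 1→0; π[17]=1 (border 'b')
j=18 s[j]='b': k: 1→0; π[18]=1 (border 'b')
j=19 s[j]='a': π[19]=2 (border 'ba')
j=20 s[j]='b': k: 2→0; π[20]=1 (border 'b')
j=21 s[j]='b': k: 1→0; π[21]=1 (border 'b')
j=22 s[j]='a': π[22]=2 (border 'ba')
j=23 s[j]='b': k: 2→0; π[23]=1 (border 'b')
j=24 s[j]='a': π[24]=2 (border 'ba')
j=25 s[j]='b': k: 2→0; π[25]=1 (border 'b')
j=26 s[j]='a': π[26]=2 (border 'ba')
j=27 s[j]='a': π[27]=3 (border 'baa')

[0, 0, 0, 0, 0, 0, 1, 1, 2, 1, 2, 1, 1, 1, 2, 1, 1, 1, 1, 2, 1, 1, 2, 1, 2, 1, 2, 3]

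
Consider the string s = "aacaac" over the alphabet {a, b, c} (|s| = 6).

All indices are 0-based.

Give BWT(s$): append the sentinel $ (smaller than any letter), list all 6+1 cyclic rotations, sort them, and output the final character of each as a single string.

cc$aaaa

rank  rotation last
    0  $aacaac  c
    1  aac$aac  c
    2  aacaac$  $
    3  ac$aaca  a
    4  acaac$a  a
    5  c$aacaa  a
    6  caac$aa  a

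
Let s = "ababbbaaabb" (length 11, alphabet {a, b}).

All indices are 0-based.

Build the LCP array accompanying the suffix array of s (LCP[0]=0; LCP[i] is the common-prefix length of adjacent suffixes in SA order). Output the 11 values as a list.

rank→(start, suffix):
  0 → (6, 'aaabb')
  1 → (7, 'aabb')
  2 → (0, 'ababbbaaabb')
  3 → (8, 'abb')
  4 → (2, 'abbbaaabb')
  5 → (10, 'b')
  6 → (5, 'baaabb')
  7 → (1, 'babbbaaabb')
  8 → (9, 'bb')
  9 → (4, 'bbaaabb')
  10 → (3, 'bbbaaabb')

SA = [6, 7, 0, 8, 2, 10, 5, 1, 9, 4, 3]
rank  pair      lcp
   1  s[6:],s[7:]  2  'aa'
   2  s[7:],s[0:]  1  'a'
   3  s[0:],s[8:]  2  'ab'
   4  s[8:],s[2:]  3  'abb'
   5  s[2:],s[10:]  0  ''
   6  s[10:],s[5:]  1  'b'
   7  s[5:],s[1:]  2  'ba'
   8  s[1:],s[9:]  1  'b'
   9  s[9:],s[4:]  2  'bb'
  10  s[4:],s[3:]  2  'bb'

[0, 2, 1, 2, 3, 0, 1, 2, 1, 2, 2]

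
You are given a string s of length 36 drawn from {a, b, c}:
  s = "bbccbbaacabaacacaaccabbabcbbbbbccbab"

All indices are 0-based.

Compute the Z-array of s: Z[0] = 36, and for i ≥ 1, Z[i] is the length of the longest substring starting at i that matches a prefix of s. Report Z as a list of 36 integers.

Z[0]=36
i=1: fresh scan; Z[1]=1 grow→box=[1,2)
i=2: fresh scan; Z[2]=0
i=3: fresh scan; Z[3]=0
i=4: fresh scan; Z[4]=2 grow→box=[4,6)
i=5: min(r-i=1, Z[1]=1)=1; Z[5]=1
i=6: fresh scan; Z[6]=0
i=7: fresh scan; Z[7]=0
i=8: fresh scan; Z[8]=0
i=9: fresh scan; Z[9]=0
i=10: fresh scan; Z[10]=1 grow→box=[10,11)
i=11: fresh scan; Z[11]=0
i=12: fresh scan; Z[12]=0
i=13: fresh scan; Z[13]=0
i=14: fresh scan; Z[14]=0
i=15: fresh scan; Z[15]=0
i=16: fresh scan; Z[16]=0
i=17: fresh scan; Z[17]=0
i=18: fresh scan; Z[18]=0
i=19: fresh scan; Z[19]=0
i=20: fresh scan; Z[20]=0
i=21: fresh scan; Z[21]=2 grow→box=[21,23)
i=22: min(r-i=1, Z[1]=1)=1; Z[22]=1
i=23: fresh scan; Z[23]=0
i=24: fresh scan; Z[24]=1 grow→box=[24,25)
i=25: fresh scan; Z[25]=0
i=26: fresh scan; Z[26]=2 grow→box=[26,28)
i=27: min(r-i=1, Z[1]=1)=1; Z[27]=2 grow→box=[27,29)
i=28: min(r-i=1, Z[1]=1)=1; Z[28]=2 grow→box=[28,30)
i=29: min(r-i=1, Z[1]=1)=1; Z[29]=5 grow→box=[29,34)
i=30: min(r-i=4, Z[1]=1)=1; Z[30]=1
i=31: min(r-i=3, Z[2]=0)=0; Z[31]=0
i=32: min(r-i=2, Z[3]=0)=0; Z[32]=0
i=33: min(r-i=1, Z[4]=2)=1; Z[33]=1
i=34: fresh scan; Z[34]=0
i=35: fresh scan; Z[35]=1 grow→box=[35,36)

[36, 1, 0, 0, 2, 1, 0, 0, 0, 0, 1, 0, 0, 0, 0, 0, 0, 0, 0, 0, 0, 2, 1, 0, 1, 0, 2, 2, 2, 5, 1, 0, 0, 1, 0, 1]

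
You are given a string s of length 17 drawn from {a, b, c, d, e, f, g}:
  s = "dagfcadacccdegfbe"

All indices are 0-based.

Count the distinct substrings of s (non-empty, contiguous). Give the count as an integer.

140

sorted suffixes:
  #0 SA[0]=7  'acccdegfbe'
  #1 SA[1]=5  'adacccdegfbe'
  #2 SA[2]=1  'agfcadacccdegfbe'
  #3 SA[3]=15  'be'
  #4 SA[4]=4  'cadacccdegfbe'
  #5 SA[5]=8  'cccdegfbe'
  #6 SA[6]=9  'ccdegfbe'
  #7 SA[7]=10  'cdegfbe'
  #8 SA[8]=6  'dacccdegfbe'
  #9 SA[9]=0  'dagfcadacccdegfbe'
  #10 SA[10]=11  'degfbe'
  #11 SA[11]=16  'e'
  #12 SA[12]=12  'egfbe'
  #13 SA[13]=14  'fbe'
  #14 SA[14]=3  'fcadacccdegfbe'
  #15 SA[15]=13  'gfbe'
  #16 SA[16]=2  'gfcadacccdegfbe'

SA = [7, 5, 1, 15, 4, 8, 9, 10, 6, 0, 11, 16, 12, 14, 3, 13, 2]
i: (SA[i-1],SA[i]) lcp shared
  1: (7,5) 1 'a'
  2: (5,1) 1 'a'
  3: (1,15) 0 ''
  4: (15,4) 0 ''
  5: (4,8) 1 'c'
  6: (8,9) 2 'cc'
  7: (9,10) 1 'c'
  8: (10,6) 0 ''
  9: (6,0) 2 'da'
  10: (0,11) 1 'd'
  11: (11,16) 0 ''
  12: (16,12) 1 'e'
  13: (12,14) 0 ''
  14: (14,3) 1 'f'
  15: (3,13) 0 ''
  16: (13,2) 2 'gf'

n(n+1)/2 = 17·18/2 = 153
Σ LCP = 0 + 1 + 1 + 0 + 0 + 1 + 2 + 1 + 0 + 2 + 1 + 0 + 1 + 0 + 1 + 0 + 2 = 13
distinct = 153 − 13 = 140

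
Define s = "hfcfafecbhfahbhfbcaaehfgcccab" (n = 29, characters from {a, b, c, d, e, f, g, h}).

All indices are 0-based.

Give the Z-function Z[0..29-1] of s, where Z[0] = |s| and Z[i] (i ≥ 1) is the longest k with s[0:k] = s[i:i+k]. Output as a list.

[29, 0, 0, 0, 0, 0, 0, 0, 0, 2, 0, 0, 1, 0, 2, 0, 0, 0, 0, 0, 0, 2, 0, 0, 0, 0, 0, 0, 0]

Z[0]=29
i=1: outside box; Z[1]=0
i=2: outside box; Z[2]=0
i=3: outside box; Z[3]=0
i=4: outside box; Z[4]=0
i=5: outside box; Z[5]=0
i=6: outside box; Z[6]=0
i=7: outside box; Z[7]=0
i=8: outside box; Z[8]=0
i=9: outside box; Z[9]=2 scan→box=[9,11)
i=10: min(r-i=1, Z[1]=0)=0; Z[10]=0
i=11: outside box; Z[11]=0
i=12: outside box; Z[12]=1 scan→box=[12,13)
i=13: outside box; Z[13]=0
i=14: outside box; Z[14]=2 scan→box=[14,16)
i=15: min(r-i=1, Z[1]=0)=0; Z[15]=0
i=16: outside box; Z[16]=0
i=17: outside box; Z[17]=0
i=18: outside box; Z[18]=0
i=19: outside box; Z[19]=0
i=20: outside box; Z[20]=0
i=21: outside box; Z[21]=2 scan→box=[21,23)
i=22: min(r-i=1, Z[1]=0)=0; Z[22]=0
i=23: outside box; Z[23]=0
i=24: outside box; Z[24]=0
i=25: outside box; Z[25]=0
i=26: outside box; Z[26]=0
i=27: outside box; Z[27]=0
i=28: outside box; Z[28]=0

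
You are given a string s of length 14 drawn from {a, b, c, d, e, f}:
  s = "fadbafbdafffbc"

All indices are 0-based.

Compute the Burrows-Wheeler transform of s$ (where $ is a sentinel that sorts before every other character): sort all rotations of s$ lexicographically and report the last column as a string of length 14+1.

rank  rotation         last
    0  $fadbafbdafffbc  c
    1  adbafbdafffbc$f  f
    2  afbdafffbc$fadb  b
    3  afffbc$fadbafbd  d
    4  bafbdafffbc$fad  d
    5  bc$fadbafbdafff  f
    6  bdafffbc$fadbaf  f
    7  c$fadbafbdafffb  b
    8  dafffbc$fadbafb  b
    9  dbafbdafffbc$fa  a
   10  fadbafbdafffbc$  $
   11  fbc$fadbafbdaff  f
   12  fbdafffbc$fadba  a
   13  ffbc$fadbafbdaf  f
   14  fffbc$fadbafbda  a

cfbddffbba$fafa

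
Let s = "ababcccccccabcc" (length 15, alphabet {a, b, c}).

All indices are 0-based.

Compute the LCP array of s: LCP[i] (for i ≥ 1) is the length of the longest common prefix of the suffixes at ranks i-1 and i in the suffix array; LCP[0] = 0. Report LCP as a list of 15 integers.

[0, 2, 4, 0, 1, 3, 0, 1, 1, 2, 2, 3, 4, 5, 6]

rank→(start, suffix):
  0 → (0, 'ababcccccccabcc')
  1 → (11, 'abcc')
  2 → (2, 'abcccccccabcc')
  3 → (1, 'babcccccccabcc')
  4 → (12, 'bcc')
  5 → (3, 'bcccccccabcc')
  6 → (14, 'c')
  7 → (10, 'cabcc')
  8 → (13, 'cc')
  9 → (9, 'ccabcc')
  10 → (8, 'cccabcc')
  11 → (7, 'ccccabcc')
  12 → (6, 'cccccabcc')
  13 → (5, 'ccccccabcc')
  14 → (4, 'cccccccabcc')

SA = [0, 11, 2, 1, 12, 3, 14, 10, 13, 9, 8, 7, 6, 5, 4]
[i] adj suffixes → lcp
  [1] 0/11 → 2 ('ab')
  [2] 11/2 → 4 ('abcc')
  [3] 2/1 → 0 ('')
  [4] 1/12 → 1 ('b')
  [5] 12/3 → 3 ('bcc')
  [6] 3/14 → 0 ('')
  [7] 14/10 → 1 ('c')
  [8] 10/13 → 1 ('c')
  [9] 13/9 → 2 ('cc')
  [10] 9/8 → 2 ('cc')
  [11] 8/7 → 3 ('ccc')
  [12] 7/6 → 4 ('cccc')
  [13] 6/5 → 5 ('ccccc')
  [14] 5/4 → 6 ('cccccc')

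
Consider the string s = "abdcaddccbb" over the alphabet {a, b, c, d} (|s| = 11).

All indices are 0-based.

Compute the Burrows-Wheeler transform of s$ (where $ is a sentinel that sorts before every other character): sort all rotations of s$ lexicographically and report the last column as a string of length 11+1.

rank  rotation      last
    0  $abdcaddccbb  b
    1  abdcaddccbb$  $
    2  addccbb$abdc  c
    3  b$abdcaddccb  b
    4  bb$abdcaddcc  c
    5  bdcaddccbb$a  a
    6  caddccbb$abd  d
    7  cbb$abdcaddc  c
    8  ccbb$abdcadd  d
    9  dcaddccbb$ab  b
   10  dccbb$abdcad  d
   11  ddccbb$abdca  a

b$cbcadcdbda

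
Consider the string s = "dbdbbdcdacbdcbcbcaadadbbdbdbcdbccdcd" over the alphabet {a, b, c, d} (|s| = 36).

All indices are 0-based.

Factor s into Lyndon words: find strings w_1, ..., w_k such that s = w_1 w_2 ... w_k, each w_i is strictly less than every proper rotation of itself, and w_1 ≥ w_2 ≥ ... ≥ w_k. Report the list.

["d", "bd", "bbdcd", "acbdcbcbc", "aadadbbdbdbcdbccdcd"]

emit factor 1: 'd' (i=0, period=1)
emit factor 2: 'bd' (i=1, period=2)
emit factor 3: 'bbdcd' (i=3, period=5)
emit factor 4: 'acbdcbcbc' (i=8, period=9)
emit factor 5: 'aadadbbdbdbcdbccdcd' (i=17, period=19)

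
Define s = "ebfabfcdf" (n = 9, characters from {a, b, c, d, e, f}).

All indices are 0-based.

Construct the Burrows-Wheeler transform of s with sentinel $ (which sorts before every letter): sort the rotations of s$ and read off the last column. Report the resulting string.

ffeafc$dbb

rank  rotation    last
    0  $ebfabfcdf  f
    1  abfcdf$ebf  f
    2  bfabfcdf$e  e
    3  bfcdf$ebfa  a
    4  cdf$ebfabf  f
    5  df$ebfabfc  c
    6  ebfabfcdf$  $
    7  f$ebfabfcd  d
    8  fabfcdf$eb  b
    9  fcdf$ebfab  b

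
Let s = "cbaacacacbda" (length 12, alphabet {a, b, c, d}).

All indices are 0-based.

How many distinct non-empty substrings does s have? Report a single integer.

63

sorted suffixes:
  #0 SA[0]=11  'a'
  #1 SA[1]=2  'aacacacbda'
  #2 SA[2]=3  'acacacbda'
  #3 SA[3]=5  'acacbda'
  #4 SA[4]=7  'acbda'
  #5 SA[5]=1  'baacacacbda'
  #6 SA[6]=9  'bda'
  #7 SA[7]=4  'cacacbda'
  #8 SA[8]=6  'cacbda'
  #9 SA[9]=0  'cbaacacacbda'
  #10 SA[10]=8  'cbda'
  #11 SA[11]=10  'da'

SA = [11, 2, 3, 5, 7, 1, 9, 4, 6, 0, 8, 10]
rank  pair      lcp
   1  s[11:],s[2:]  1  'a'
   2  s[2:],s[3:]  1  'a'
   3  s[3:],s[5:]  4  'acac'
   4  s[5:],s[7:]  2  'ac'
   5  s[7:],s[1:]  0  ''
   6  s[1:],s[9:]  1  'b'
   7  s[9:],s[4:]  0  ''
   8  s[4:],s[6:]  3  'cac'
   9  s[6:],s[0:]  1  'c'
  10  s[0:],s[8:]  2  'cb'
  11  s[8:],s[10:]  0  ''

n(n+1)/2 = 12·13/2 = 78
Σ LCP = 0 + 1 + 1 + 4 + 2 + 0 + 1 + 0 + 3 + 1 + 2 + 0 = 15
distinct = 78 − 15 = 63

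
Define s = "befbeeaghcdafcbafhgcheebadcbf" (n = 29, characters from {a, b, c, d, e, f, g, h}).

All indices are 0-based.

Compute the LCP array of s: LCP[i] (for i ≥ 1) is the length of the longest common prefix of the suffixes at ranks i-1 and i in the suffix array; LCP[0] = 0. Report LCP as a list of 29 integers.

rank | idx | suffix
   0 |  24 | adcbf
   1 |  11 | afcbafhgcheebadcbf
   2 |  15 | afhgcheebadcbf
   3 |   6 | aghcdafcbafhgcheebadcbf
   4 |  23 | badcbf
   5 |  14 | bafhgcheebadcbf
   6 |   3 | beeaghcdafcbafhgcheebadcbf
   7 |   0 | befbeeaghcdafcbafhgcheebadcbf
   8 |  27 | bf
   9 |  13 | cbafhgcheebadcbf
  10 |  26 | cbf
  11 |   9 | cdafcbafhgcheebadcbf
  12 |  19 | cheebadcbf
  13 |  10 | dafcbafhgcheebadcbf
  14 |  25 | dcbf
  15 |   5 | eaghcdafcbafhgcheebadcbf
  16 |  22 | ebadcbf
  17 |   4 | eeaghcdafcbafhgcheebadcbf
  18 |  21 | eebadcbf
  19 |   1 | efbeeaghcdafcbafhgcheebadcbf
  20 |  28 | f
  21 |   2 | fbeeaghcdafcbafhgcheebadcbf
  22 |  12 | fcbafhgcheebadcbf
  23 |  16 | fhgcheebadcbf
  24 |  18 | gcheebadcbf
  25 |   7 | ghcdafcbafhgcheebadcbf
  26 |   8 | hcdafcbafhgcheebadcbf
  27 |  20 | heebadcbf
  28 |  17 | hgcheebadcbf

SA = [24, 11, 15, 6, 23, 14, 3, 0, 27, 13, 26, 9, 19, 10, 25, 5, 22, 4, 21, 1, 28, 2, 12, 16, 18, 7, 8, 20, 17]
rank  pair      lcp
   1  s[24:],s[11:]  1  'a'
   2  s[11:],s[15:]  2  'af'
   3  s[15:],s[6:]  1  'a'
   4  s[6:],s[23:]  0  ''
   5  s[23:],s[14:]  2  'ba'
   6  s[14:],s[3:]  1  'b'
   7  s[3:],s[0:]  2  'be'
   8  s[0:],s[27:]  1  'b'
   9  s[27:],s[13:]  0  ''
  10  s[13:],s[26:]  2  'cb'
  11  s[26:],s[9:]  1  'c'
  12  s[9:],s[19:]  1  'c'
  13  s[19:],s[10:]  0  ''
  14  s[10:],s[25:]  1  'd'
  15  s[25:],s[5:]  0  ''
  16  s[5:],s[22:]  1  'e'
  17  s[22:],s[4:]  1  'e'
  18  s[4:],s[21:]  2  'ee'
  19  s[21:],s[1:]  1  'e'
  20  s[1:],s[28:]  0  ''
  21  s[28:],s[2:]  1  'f'
  22  s[2:],s[12:]  1  'f'
  23  s[12:],s[16:]  1  'f'
  24  s[16:],s[18:]  0  ''
  25  s[18:],s[7:]  1  'g'
  26  s[7:],s[8:]  0  ''
  27  s[8:],s[20:]  1  'h'
  28  s[20:],s[17:]  1  'h'

[0, 1, 2, 1, 0, 2, 1, 2, 1, 0, 2, 1, 1, 0, 1, 0, 1, 1, 2, 1, 0, 1, 1, 1, 0, 1, 0, 1, 1]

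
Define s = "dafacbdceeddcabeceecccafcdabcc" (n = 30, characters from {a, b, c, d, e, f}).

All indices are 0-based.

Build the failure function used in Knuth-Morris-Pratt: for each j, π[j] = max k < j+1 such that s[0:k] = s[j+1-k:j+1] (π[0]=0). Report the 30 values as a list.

[0, 0, 0, 0, 0, 0, 1, 0, 0, 0, 1, 1, 0, 0, 0, 0, 0, 0, 0, 0, 0, 0, 0, 0, 0, 1, 2, 0, 0, 0]

π[0] = 0
j=1 s[j]='a': π[1]=0 (border '')
j=2 s[j]='f': π[2]=0 (border '')
j=3 s[j]='a': π[3]=0 (border '')
j=4 s[j]='c': π[4]=0 (border '')
j=5 s[j]='b': π[5]=0 (border '')
j=6 s[j]='d': π[6]=1 (border 'd')
j=7 s[j]='c': k: 1→0; π[7]=0 (border '')
j=8 s[j]='e': π[8]=0 (border '')
j=9 s[j]='e': π[9]=0 (border '')
j=10 s[j]='d': π[10]=1 (border 'd')
j=11 s[j]='d': k: 1→0; π[11]=1 (border 'd')
j=12 s[j]='c': k: 1→0; π[12]=0 (border '')
j=13 s[j]='a': π[13]=0 (border '')
j=14 s[j]='b': π[14]=0 (border '')
j=15 s[j]='e': π[15]=0 (border '')
j=16 s[j]='c': π[16]=0 (border '')
j=17 s[j]='e': π[17]=0 (border '')
j=18 s[j]='e': π[18]=0 (border '')
j=19 s[j]='c': π[19]=0 (border '')
j=20 s[j]='c': π[20]=0 (border '')
j=21 s[j]='c': π[21]=0 (border '')
j=22 s[j]='a': π[22]=0 (border '')
j=23 s[j]='f': π[23]=0 (border '')
j=24 s[j]='c': π[24]=0 (border '')
j=25 s[j]='d': π[25]=1 (border 'd')
j=26 s[j]='a': π[26]=2 (border 'da')
j=27 s[j]='b': k: 2→0; π[27]=0 (border '')
j=28 s[j]='c': π[28]=0 (border '')
j=29 s[j]='c': π[29]=0 (border '')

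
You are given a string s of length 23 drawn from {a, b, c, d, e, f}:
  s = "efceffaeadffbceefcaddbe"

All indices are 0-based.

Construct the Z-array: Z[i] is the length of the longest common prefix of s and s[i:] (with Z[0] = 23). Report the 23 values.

[23, 0, 0, 2, 0, 0, 0, 1, 0, 0, 0, 0, 0, 0, 1, 3, 0, 0, 0, 0, 0, 0, 1]

Z[0]=23
i=1: fresh scan; Z[1]=0
i=2: fresh scan; Z[2]=0
i=3: fresh scan; Z[3]=2 extend→box=[3,5)
i=4: min(r-i=1, Z[1]=0)=0; Z[4]=0
i=5: fresh scan; Z[5]=0
i=6: fresh scan; Z[6]=0
i=7: fresh scan; Z[7]=1 extend→box=[7,8)
i=8: fresh scan; Z[8]=0
i=9: fresh scan; Z[9]=0
i=10: fresh scan; Z[10]=0
i=11: fresh scan; Z[11]=0
i=12: fresh scan; Z[12]=0
i=13: fresh scan; Z[13]=0
i=14: fresh scan; Z[14]=1 extend→box=[14,15)
i=15: fresh scan; Z[15]=3 extend→box=[15,18)
i=16: min(r-i=2, Z[1]=0)=0; Z[16]=0
i=17: min(r-i=1, Z[2]=0)=0; Z[17]=0
i=18: fresh scan; Z[18]=0
i=19: fresh scan; Z[19]=0
i=20: fresh scan; Z[20]=0
i=21: fresh scan; Z[21]=0
i=22: fresh scan; Z[22]=1 extend→box=[22,23)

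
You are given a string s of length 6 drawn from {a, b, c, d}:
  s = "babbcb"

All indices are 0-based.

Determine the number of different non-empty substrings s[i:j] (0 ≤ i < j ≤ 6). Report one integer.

sorted suffixes:
  #0 SA[0]=1  'abbcb'
  #1 SA[1]=5  'b'
  #2 SA[2]=0  'babbcb'
  #3 SA[3]=2  'bbcb'
  #4 SA[4]=3  'bcb'
  #5 SA[5]=4  'cb'

SA = [1, 5, 0, 2, 3, 4]
rank  pair      lcp
   1  s[1:],s[5:]  0  ''
   2  s[5:],s[0:]  1  'b'
   3  s[0:],s[2:]  1  'b'
   4  s[2:],s[3:]  1  'b'
   5  s[3:],s[4:]  0  ''

n(n+1)/2 = 6·7/2 = 21
Σ LCP = 0 + 0 + 1 + 1 + 1 + 0 = 3
distinct = 21 − 3 = 18

18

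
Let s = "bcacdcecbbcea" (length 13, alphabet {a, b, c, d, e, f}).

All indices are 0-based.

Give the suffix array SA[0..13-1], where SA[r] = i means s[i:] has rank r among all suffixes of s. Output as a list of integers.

sorted suffixes:
  #0 SA[0]=12  'a'
  #1 SA[1]=2  'acdcecbbcea'
  #2 SA[2]=8  'bbcea'
  #3 SA[3]=0  'bcacdcecbbcea'
  #4 SA[4]=9  'bcea'
  #5 SA[5]=1  'cacdcecbbcea'
  #6 SA[6]=7  'cbbcea'
  #7 SA[7]=3  'cdcecbbcea'
  #8 SA[8]=10  'cea'
  #9 SA[9]=5  'cecbbcea'
  #10 SA[10]=4  'dcecbbcea'
  #11 SA[11]=11  'ea'
  #12 SA[12]=6  'ecbbcea'

[12, 2, 8, 0, 9, 1, 7, 3, 10, 5, 4, 11, 6]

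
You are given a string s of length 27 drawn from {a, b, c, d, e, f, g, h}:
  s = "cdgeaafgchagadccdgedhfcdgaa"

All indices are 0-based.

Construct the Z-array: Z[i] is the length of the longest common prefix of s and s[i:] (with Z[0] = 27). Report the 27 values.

Z[0]=27
i=1: fresh scan; Z[1]=0
i=2: fresh scan; Z[2]=0
i=3: fresh scan; Z[3]=0
i=4: fresh scan; Z[4]=0
i=5: fresh scan; Z[5]=0
i=6: fresh scan; Z[6]=0
i=7: fresh scan; Z[7]=0
i=8: fresh scan; Z[8]=1 scan→box=[8,9)
i=9: fresh scan; Z[9]=0
i=10: fresh scan; Z[10]=0
i=11: fresh scan; Z[11]=0
i=12: fresh scan; Z[12]=0
i=13: fresh scan; Z[13]=0
i=14: fresh scan; Z[14]=1 scan→box=[14,15)
i=15: fresh scan; Z[15]=4 scan→box=[15,19)
i=16: min(r-i=3, Z[1]=0)=0; Z[16]=0
i=17: min(r-i=2, Z[2]=0)=0; Z[17]=0
i=18: min(r-i=1, Z[3]=0)=0; Z[18]=0
i=19: fresh scan; Z[19]=0
i=20: fresh scan; Z[20]=0
i=21: fresh scan; Z[21]=0
i=22: fresh scan; Z[22]=3 scan→box=[22,25)
i=23: min(r-i=2, Z[1]=0)=0; Z[23]=0
i=24: min(r-i=1, Z[2]=0)=0; Z[24]=0
i=25: fresh scan; Z[25]=0
i=26: fresh scan; Z[26]=0

[27, 0, 0, 0, 0, 0, 0, 0, 1, 0, 0, 0, 0, 0, 1, 4, 0, 0, 0, 0, 0, 0, 3, 0, 0, 0, 0]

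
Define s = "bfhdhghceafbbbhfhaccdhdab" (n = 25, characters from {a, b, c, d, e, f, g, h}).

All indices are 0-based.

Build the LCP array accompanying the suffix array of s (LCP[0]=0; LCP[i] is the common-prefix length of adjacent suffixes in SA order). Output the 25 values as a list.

sorted suffixes:
  #0 SA[0]=23  'ab'
  #1 SA[1]=17  'accdhdab'
  #2 SA[2]=9  'afbbbhfhaccdhdab'
  #3 SA[3]=24  'b'
  #4 SA[4]=11  'bbbhfhaccdhdab'
  #5 SA[5]=12  'bbhfhaccdhdab'
  #6 SA[6]=0  'bfhdhghceafbbbhfhaccdhdab'
  #7 SA[7]=13  'bhfhaccdhdab'
  #8 SA[8]=18  'ccdhdab'
  #9 SA[9]=19  'cdhdab'
  #10 SA[10]=7  'ceafbbbhfhaccdhdab'
  #11 SA[11]=22  'dab'
  #12 SA[12]=20  'dhdab'
  #13 SA[13]=3  'dhghceafbbbhfhaccdhdab'
  #14 SA[14]=8  'eafbbbhfhaccdhdab'
  #15 SA[15]=10  'fbbbhfhaccdhdab'
  #16 SA[16]=15  'fhaccdhdab'
  #17 SA[17]=1  'fhdhghceafbbbhfhaccdhdab'
  #18 SA[18]=5  'ghceafbbbhfhaccdhdab'
  #19 SA[19]=16  'haccdhdab'
  #20 SA[20]=6  'hceafbbbhfhaccdhdab'
  #21 SA[21]=21  'hdab'
  #22 SA[22]=2  'hdhghceafbbbhfhaccdhdab'
  #23 SA[23]=14  'hfhaccdhdab'
  #24 SA[24]=4  'hghceafbbbhfhaccdhdab'

SA = [23, 17, 9, 24, 11, 12, 0, 13, 18, 19, 7, 22, 20, 3, 8, 10, 15, 1, 5, 16, 6, 21, 2, 14, 4]
i: (SA[i-1],SA[i]) lcp shared
  1: (23,17) 1 'a'
  2: (17,9) 1 'a'
  3: (9,24) 0 ''
  4: (24,11) 1 'b'
  5: (11,12) 2 'bb'
  6: (12,0) 1 'b'
  7: (0,13) 1 'b'
  8: (13,18) 0 ''
  9: (18,19) 1 'c'
  10: (19,7) 1 'c'
  11: (7,22) 0 ''
  12: (22,20) 1 'd'
  13: (20,3) 2 'dh'
  14: (3,8) 0 ''
  15: (8,10) 0 ''
  16: (10,15) 1 'f'
  17: (15,1) 2 'fh'
  18: (1,5) 0 ''
  19: (5,16) 0 ''
  20: (16,6) 1 'h'
  21: (6,21) 1 'h'
  22: (21,2) 2 'hd'
  23: (2,14) 1 'h'
  24: (14,4) 1 'h'

[0, 1, 1, 0, 1, 2, 1, 1, 0, 1, 1, 0, 1, 2, 0, 0, 1, 2, 0, 0, 1, 1, 2, 1, 1]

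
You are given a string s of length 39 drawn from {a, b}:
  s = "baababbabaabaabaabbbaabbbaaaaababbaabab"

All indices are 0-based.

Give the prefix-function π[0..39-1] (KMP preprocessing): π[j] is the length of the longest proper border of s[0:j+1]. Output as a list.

[0, 0, 0, 1, 2, 1, 1, 2, 1, 2, 3, 4, 5, 3, 4, 5, 3, 4, 1, 1, 2, 3, 4, 1, 1, 2, 3, 0, 0, 0, 1, 2, 1, 1, 2, 3, 4, 5, 6]

π[0] = 0
j=1 s[j]='a': π[1]=0 (border '')
j=2 s[j]='a': π[2]=0 (border '')
j=3 s[j]='b': π[3]=1 (border 'b')
j=4 s[j]='a': π[4]=2 (border 'ba')
j=5 s[j]='b': k: 2→0; π[5]=1 (border 'b')
j=6 s[j]='b': k: 1→0; π[6]=1 (border 'b')
j=7 s[j]='a': π[7]=2 (border 'ba')
j=8 s[j]='b': k: 2→0; π[8]=1 (border 'b')
j=9 s[j]='a': π[9]=2 (border 'ba')
j=10 s[j]='a': π[10]=3 (border 'baa')
j=11 s[j]='b': π[11]=4 (border 'baab')
j=12 s[j]='a': π[12]=5 (border 'baaba')
j=13 s[j]='a': k: 5→2; π[13]=3 (border 'baa')
j=14 s[j]='b': π[14]=4 (border 'baab')
j=15 s[j]='a': π[15]=5 (border 'baaba')
j=16 s[j]='a': k: 5→2; π[16]=3 (border 'baa')
j=17 s[j]='b': π[17]=4 (border 'baab')
j=18 s[j]='b': k: 4→1→0; π[18]=1 (border 'b')
j=19 s[j]='b': k: 1→0; π[19]=1 (border 'b')
j=20 s[j]='a': π[20]=2 (border 'ba')
j=21 s[j]='a': π[21]=3 (border 'baa')
j=22 s[j]='b': π[22]=4 (border 'baab')
j=23 s[j]='b': k: 4→1→0; π[23]=1 (border 'b')
j=24 s[j]='b': k: 1→0; π[24]=1 (border 'b')
j=25 s[j]='a': π[25]=2 (border 'ba')
j=26 s[j]='a': π[26]=3 (border 'baa')
j=27 s[j]='a': k: 3→0; π[27]=0 (border '')
j=28 s[j]='a': π[28]=0 (border '')
j=29 s[j]='a': π[29]=0 (border '')
j=30 s[j]='b': π[30]=1 (border 'b')
j=31 s[j]='a': π[31]=2 (border 'ba')
j=32 s[j]='b': k: 2→0; π[32]=1 (border 'b')
j=33 s[j]='b': k: 1→0; π[33]=1 (border 'b')
j=34 s[j]='a': π[34]=2 (border 'ba')
j=35 s[j]='a': π[35]=3 (border 'baa')
j=36 s[j]='b': π[36]=4 (border 'baab')
j=37 s[j]='a': π[37]=5 (border 'baaba')
j=38 s[j]='b': π[38]=6 (border 'baabab')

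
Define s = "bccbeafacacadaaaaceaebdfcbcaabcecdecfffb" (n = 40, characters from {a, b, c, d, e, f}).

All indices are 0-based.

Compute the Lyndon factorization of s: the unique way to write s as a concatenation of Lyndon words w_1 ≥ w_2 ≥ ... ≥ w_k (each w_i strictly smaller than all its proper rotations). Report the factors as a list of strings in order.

["bccbe", "af", "acacad", "aaaaceaebdfcbcaabcecdecfffb"]

emit factor 1: 'bccbe' (i=0, period=5)
emit factor 2: 'af' (i=5, period=2)
emit factor 3: 'acacad' (i=7, period=6)
emit factor 4: 'aaaaceaebdfcbcaabcecdecfffb' (i=13, period=27)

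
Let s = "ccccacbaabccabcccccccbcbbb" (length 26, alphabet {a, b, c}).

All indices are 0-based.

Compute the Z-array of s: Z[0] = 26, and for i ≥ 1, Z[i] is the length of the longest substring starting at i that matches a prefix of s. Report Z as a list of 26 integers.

Z[0]=26
i=1: fresh scan; Z[1]=3 grow→box=[1,4)
i=2: min(r-i=2, Z[1]=3)=2; Z[2]=2
i=3: min(r-i=1, Z[2]=2)=1; Z[3]=1
i=4: fresh scan; Z[4]=0
i=5: fresh scan; Z[5]=1 grow→box=[5,6)
i=6: fresh scan; Z[6]=0
i=7: fresh scan; Z[7]=0
i=8: fresh scan; Z[8]=0
i=9: fresh scan; Z[9]=0
i=10: fresh scan; Z[10]=2 grow→box=[10,12)
i=11: min(r-i=1, Z[1]=3)=1; Z[11]=1
i=12: fresh scan; Z[12]=0
i=13: fresh scan; Z[13]=0
i=14: fresh scan; Z[14]=4 grow→box=[14,18)
i=15: min(r-i=3, Z[1]=3)=3; Z[15]=4 grow→box=[15,19)
i=16: min(r-i=3, Z[1]=3)=3; Z[16]=4 grow→box=[16,20)
i=17: min(r-i=3, Z[1]=3)=3; Z[17]=4 grow→box=[17,21)
i=18: min(r-i=3, Z[1]=3)=3; Z[18]=3
i=19: min(r-i=2, Z[2]=2)=2; Z[19]=2
i=20: min(r-i=1, Z[3]=1)=1; Z[20]=1
i=21: fresh scan; Z[21]=0
i=22: fresh scan; Z[22]=1 grow→box=[22,23)
i=23: fresh scan; Z[23]=0
i=24: fresh scan; Z[24]=0
i=25: fresh scan; Z[25]=0

[26, 3, 2, 1, 0, 1, 0, 0, 0, 0, 2, 1, 0, 0, 4, 4, 4, 4, 3, 2, 1, 0, 1, 0, 0, 0]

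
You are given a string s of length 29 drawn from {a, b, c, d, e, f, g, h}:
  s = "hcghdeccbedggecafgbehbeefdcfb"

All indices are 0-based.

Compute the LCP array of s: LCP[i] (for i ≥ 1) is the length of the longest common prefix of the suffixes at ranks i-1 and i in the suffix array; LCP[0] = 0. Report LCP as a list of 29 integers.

rank | idx | suffix
   0 |  15 | afgbehbeefdcfb
   1 |  28 | b
   2 |   8 | bedggecafgbehbeefdcfb
   3 |  21 | beefdcfb
   4 |  18 | behbeefdcfb
   5 |  14 | cafgbehbeefdcfb
   6 |   7 | cbedggecafgbehbeefdcfb
   7 |   6 | ccbedggecafgbehbeefdcfb
   8 |  26 | cfb
   9 |   1 | cghdeccbedggecafgbehbeefdcfb
  10 |  25 | dcfb
  11 |   4 | deccbedggecafgbehbeefdcfb
  12 |  10 | dggecafgbehbeefdcfb
  13 |  13 | ecafgbehbeefdcfb
  14 |   5 | eccbedggecafgbehbeefdcfb
  15 |   9 | edggecafgbehbeefdcfb
  16 |  22 | eefdcfb
  17 |  23 | efdcfb
  18 |  19 | ehbeefdcfb
  19 |  27 | fb
  20 |  24 | fdcfb
  21 |  16 | fgbehbeefdcfb
  22 |  17 | gbehbeefdcfb
  23 |  12 | gecafgbehbeefdcfb
  24 |  11 | ggecafgbehbeefdcfb
  25 |   2 | ghdeccbedggecafgbehbeefdcfb
  26 |  20 | hbeefdcfb
  27 |   0 | hcghdeccbedggecafgbehbeefdcfb
  28 |   3 | hdeccbedggecafgbehbeefdcfb

SA = [15, 28, 8, 21, 18, 14, 7, 6, 26, 1, 25, 4, 10, 13, 5, 9, 22, 23, 19, 27, 24, 16, 17, 12, 11, 2, 20, 0, 3]
i: (SA[i-1],SA[i]) lcp shared
  1: (15,28) 0 ''
  2: (28,8) 1 'b'
  3: (8,21) 2 'be'
  4: (21,18) 2 'be'
  5: (18,14) 0 ''
  6: (14,7) 1 'c'
  7: (7,6) 1 'c'
  8: (6,26) 1 'c'
  9: (26,1) 1 'c'
  10: (1,25) 0 ''
  11: (25,4) 1 'd'
  12: (4,10) 1 'd'
  13: (10,13) 0 ''
  14: (13,5) 2 'ec'
  15: (5,9) 1 'e'
  16: (9,22) 1 'e'
  17: (22,23) 1 'e'
  18: (23,19) 1 'e'
  19: (19,27) 0 ''
  20: (27,24) 1 'f'
  21: (24,16) 1 'f'
  22: (16,17) 0 ''
  23: (17,12) 1 'g'
  24: (12,11) 1 'g'
  25: (11,2) 1 'g'
  26: (2,20) 0 ''
  27: (20,0) 1 'h'
  28: (0,3) 1 'h'

[0, 0, 1, 2, 2, 0, 1, 1, 1, 1, 0, 1, 1, 0, 2, 1, 1, 1, 1, 0, 1, 1, 0, 1, 1, 1, 0, 1, 1]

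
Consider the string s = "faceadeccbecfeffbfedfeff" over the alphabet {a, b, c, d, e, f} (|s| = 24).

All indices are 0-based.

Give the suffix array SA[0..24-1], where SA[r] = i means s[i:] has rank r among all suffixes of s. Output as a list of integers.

[1, 4, 9, 16, 8, 7, 2, 11, 5, 19, 3, 6, 10, 18, 21, 13, 23, 0, 15, 17, 20, 12, 22, 14]

rank→(start, suffix):
  0 → (1, 'aceadeccbecfeffbfedfeff')
  1 → (4, 'adeccbecfeffbfedfeff')
  2 → (9, 'becfeffbfedfeff')
  3 → (16, 'bfedfeff')
  4 → (8, 'cbecfeffbfedfeff')
  5 → (7, 'ccbecfeffbfedfeff')
  6 → (2, 'ceadeccbecfeffbfedfeff')
  7 → (11, 'cfeffbfedfeff')
  8 → (5, 'deccbecfeffbfedfeff')
  9 → (19, 'dfeff')
  10 → (3, 'eadeccbecfeffbfedfeff')
  11 → (6, 'eccbecfeffbfedfeff')
  12 → (10, 'ecfeffbfedfeff')
  13 → (18, 'edfeff')
  14 → (21, 'eff')
  15 → (13, 'effbfedfeff')
  16 → (23, 'f')
  17 → (0, 'faceadeccbecfeffbfedfeff')
  18 → (15, 'fbfedfeff')
  19 → (17, 'fedfeff')
  20 → (20, 'feff')
  21 → (12, 'feffbfedfeff')
  22 → (22, 'ff')
  23 → (14, 'ffbfedfeff')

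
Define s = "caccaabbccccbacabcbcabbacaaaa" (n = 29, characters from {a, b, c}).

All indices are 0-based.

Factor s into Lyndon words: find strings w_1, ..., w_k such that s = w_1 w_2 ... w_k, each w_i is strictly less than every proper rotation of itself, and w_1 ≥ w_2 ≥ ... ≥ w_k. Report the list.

["c", "acc", "aabbccccbacabcbcabbac", "a", "a", "a", "a"]

emit factor 1: 'c' (i=0, period=1)
emit factor 2: 'acc' (i=1, period=3)
emit factor 3: 'aabbccccbacabcbcabbac' (i=4, period=21)
emit factor 4: 'a' (i=25, period=1)
emit factor 5: 'a' (i=26, period=1)
emit factor 6: 'a' (i=27, period=1)
emit factor 7: 'a' (i=28, period=1)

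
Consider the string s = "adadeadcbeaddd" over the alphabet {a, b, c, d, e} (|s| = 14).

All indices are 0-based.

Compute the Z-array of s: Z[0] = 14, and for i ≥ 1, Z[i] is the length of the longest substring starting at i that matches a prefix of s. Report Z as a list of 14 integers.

Z[0]=14
i=1: outside box; Z[1]=0
i=2: outside box; Z[2]=2 extend→box=[2,4)
i=3: min(r-i=1, Z[1]=0)=0; Z[3]=0
i=4: outside box; Z[4]=0
i=5: outside box; Z[5]=2 extend→box=[5,7)
i=6: min(r-i=1, Z[1]=0)=0; Z[6]=0
i=7: outside box; Z[7]=0
i=8: outside box; Z[8]=0
i=9: outside box; Z[9]=0
i=10: outside box; Z[10]=2 extend→box=[10,12)
i=11: min(r-i=1, Z[1]=0)=0; Z[11]=0
i=12: outside box; Z[12]=0
i=13: outside box; Z[13]=0

[14, 0, 2, 0, 0, 2, 0, 0, 0, 0, 2, 0, 0, 0]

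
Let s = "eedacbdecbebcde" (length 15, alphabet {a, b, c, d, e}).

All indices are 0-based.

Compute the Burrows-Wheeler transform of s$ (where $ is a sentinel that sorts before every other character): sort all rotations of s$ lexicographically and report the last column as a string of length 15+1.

rank  rotation          last
    0  $eedacbdecbebcde  e
    1  acbdecbebcde$eed  d
    2  bcde$eedacbdecbe  e
    3  bdecbebcde$eedac  c
    4  bebcde$eedacbdec  c
    5  cbdecbebcde$eeda  a
    6  cbebcde$eedacbde  e
    7  cde$eedacbdecbeb  b
    8  dacbdecbebcde$ee  e
    9  de$eedacbdecbebc  c
   10  decbebcde$eedacb  b
   11  e$eedacbdecbebcd  d
   12  ebcde$eedacbdecb  b
   13  ecbebcde$eedacbd  d
   14  edacbdecbebcde$e  e
   15  eedacbdecbebcde$  $

edeccaebecbdbde$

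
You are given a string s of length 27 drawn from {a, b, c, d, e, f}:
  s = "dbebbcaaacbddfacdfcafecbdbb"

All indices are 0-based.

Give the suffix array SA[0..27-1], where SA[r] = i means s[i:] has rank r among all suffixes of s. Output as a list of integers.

sorted suffixes:
  #0 SA[0]=6  'aaacbddfacdfcafecbdbb'
  #1 SA[1]=7  'aacbddfacdfcafecbdbb'
  #2 SA[2]=8  'acbddfacdfcafecbdbb'
  #3 SA[3]=14  'acdfcafecbdbb'
  #4 SA[4]=19  'afecbdbb'
  #5 SA[5]=26  'b'
  #6 SA[6]=25  'bb'
  #7 SA[7]=3  'bbcaaacbddfacdfcafecbdbb'
  #8 SA[8]=4  'bcaaacbddfacdfcafecbdbb'
  #9 SA[9]=23  'bdbb'
  #10 SA[10]=10  'bddfacdfcafecbdbb'
  #11 SA[11]=1  'bebbcaaacbddfacdfcafecbdbb'
  #12 SA[12]=5  'caaacbddfacdfcafecbdbb'
  #13 SA[13]=18  'cafecbdbb'
  #14 SA[14]=22  'cbdbb'
  #15 SA[15]=9  'cbddfacdfcafecbdbb'
  #16 SA[16]=15  'cdfcafecbdbb'
  #17 SA[17]=24  'dbb'
  #18 SA[18]=0  'dbebbcaaacbddfacdfcafecbdbb'
  #19 SA[19]=11  'ddfacdfcafecbdbb'
  #20 SA[20]=12  'dfacdfcafecbdbb'
  #21 SA[21]=16  'dfcafecbdbb'
  #22 SA[22]=2  'ebbcaaacbddfacdfcafecbdbb'
  #23 SA[23]=21  'ecbdbb'
  #24 SA[24]=13  'facdfcafecbdbb'
  #25 SA[25]=17  'fcafecbdbb'
  #26 SA[26]=20  'fecbdbb'

[6, 7, 8, 14, 19, 26, 25, 3, 4, 23, 10, 1, 5, 18, 22, 9, 15, 24, 0, 11, 12, 16, 2, 21, 13, 17, 20]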